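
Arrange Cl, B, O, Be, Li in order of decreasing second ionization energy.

Consider each +1 ion: Cl⁺ still has 6 valence electrons; B⁺ still has 2 valence electrons; O⁺ still has 5 valence electrons; Be⁺ still has 1 valence electron; Li⁺ is the bare [He] core.
Core electrons are held far more tightly than valence electrons, so Li tops the IE_2 order.
Valence configurations: Cl⁺ [Ne]3s²3p⁴, B⁺ [He]2s², O⁺ [He]2s²2p³, Be⁺ [He]2s¹.
The numbers (kJ/mol): Cl 2298, B 2427, O 3388, Be 1757, Li 7298.
So the second ionization energies run Be < Cl < B < O < Li.

Li > O > B > Cl > Be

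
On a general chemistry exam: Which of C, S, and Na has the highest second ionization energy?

Na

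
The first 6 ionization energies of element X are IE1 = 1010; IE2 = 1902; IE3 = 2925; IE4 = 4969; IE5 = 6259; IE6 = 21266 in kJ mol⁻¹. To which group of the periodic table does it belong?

Look for the largest jump between consecutive ionization energies: IE6/IE5 ≈ 3.4, far larger than any earlier ratio.
That jump marks the point where a core electron is being removed. So the atom has 5 valence electrons.
A main-group element with 5 valence electrons is in group 15.

Group 15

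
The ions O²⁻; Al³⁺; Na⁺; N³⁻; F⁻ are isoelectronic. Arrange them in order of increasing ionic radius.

Al³⁺ < Na⁺ < F⁻ < O²⁻ < N³⁻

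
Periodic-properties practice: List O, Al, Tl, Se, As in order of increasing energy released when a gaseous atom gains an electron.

Tl < Al < As < O < Se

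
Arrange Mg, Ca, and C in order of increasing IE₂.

Ca < Mg < C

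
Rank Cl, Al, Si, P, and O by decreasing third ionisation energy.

After 2 electrons have been removed, what remains? Cl²⁺ still has 5 valence electrons; Al²⁺ still has 1 valence electron; Si²⁺ still has 2 valence electrons; P²⁺ still has 3 valence electrons; O²⁺ still has 4 valence electrons.
All are still removing valence electrons, so compare the +2 ions as you would atoms: IE_3 generally rises across a period (higher Z_eff) and falls down a group (larger shell), subject to the usual subshell exceptions.
Valence configurations: Cl²⁺ [Ne]3s²3p³, Al²⁺ [Ne]3s¹, Si²⁺ [Ne]3s², P²⁺ [Ne]3s²3p¹, O²⁺ [He]2s²2p².
P²⁺ loses a lone 3p electron whereas Si²⁺ must break into a filled 3s² pair, so IE_3(Si) > IE_3(P) even though P has the higher nuclear charge.
Tabulated IE_3 (kJ/mol): Cl 3822, Al 2745, Si 3232, P 2914, O 5300.
So the third ionization energies run Al < P < Si < Cl < O.

O > Cl > Si > P > Al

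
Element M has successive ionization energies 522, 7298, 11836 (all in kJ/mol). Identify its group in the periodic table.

Group 1

Look for the largest jump between consecutive ionization energies: IE2/IE1 ≈ 14.0, far larger than any earlier ratio.
That jump marks the point where a core electron is being removed. So the atom has 1 valence electron.
A main-group element with 1 valence electron is in group 1.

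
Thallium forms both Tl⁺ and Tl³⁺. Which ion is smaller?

Tl³⁺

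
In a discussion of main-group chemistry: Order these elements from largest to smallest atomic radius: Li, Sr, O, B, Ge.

Sr > Li > Ge > B > O

Li is in period 2, group 1; B is in period 2, group 13; O is in period 2, group 16; Ge is in period 4, group 14; Sr is in period 5, group 2.
Atomic radius shrinks across a period as nuclear charge pulls the same shell inward, and grows down a group as new shells are added.
Neither a single period nor a single group — weigh both effects.
B > O: B lies to the left of O in period 2, so the across-period effect alone puts B larger.
Ge > B: the two effects oppose for this pair; the down-group effect wins (121 vs 85 pm).
Li > Ge: period and group pull opposite ways; the across-period shift dominates (133 vs 121 pm).
Sr > Li: period and group pull opposite ways; the down-group shift dominates (185 vs 133 pm).
For reference (pm): Li 133, B 85, O 63, Ge 121, Sr 185.
So from largest to smallest: Sr > Li > Ge > B > O.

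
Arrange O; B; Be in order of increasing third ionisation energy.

B, O, Be

IE_3 is the cost of taking one more electron from the +2 cation: O²⁺ still has 4 valence electrons; B²⁺ still has 1 valence electron; Be²⁺ is the bare [He] core.
Breaking into a closed-shell core is much more expensive than removing a leftover valence electron — Be has the largest IE_3 here.
Valence configurations: O²⁺ [He]2s²2p², B²⁺ [He]2s¹.
Tabulated IE_3 (kJ/mol): O 5300, B 3660, Be 14849.
So the third ionization energies run B < O < Be.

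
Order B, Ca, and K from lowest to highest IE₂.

Ca < B < K

The second ionization energy removes an electron from the +1 ion. For each element: B⁺ still has 2 valence electrons; Ca⁺ still has 1 valence electron; K⁺ is the bare [Ar] core.
Pulling an electron out of a noble-gas core costs far more than removing a remaining valence electron, so K sits at the high end of IE_2.
Valence configurations: B⁺ [He]2s², Ca⁺ [Ar]4s¹.
Approximate IE_2 values (kJ/mol): B 2427, Ca 1145, K 3052.
So the second ionization energies run Ca < B < K.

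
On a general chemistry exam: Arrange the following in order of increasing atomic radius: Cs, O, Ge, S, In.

O < S < Ge < In < Cs

O is in period 2, group 16; S is in period 3, group 16; Ge is in period 4, group 14; In is in period 5, group 13; Cs is in period 6, group 1.
Across a period the added protons contract the valence shell; down a group each new principal shell makes the atom larger.
These span different periods and groups, so the two trends combine.
S > O: they share group 16; the group trend gives S the larger value.
Ge > S: relative to S, both the across-period and down-group shifts push Ge's atomic radius up.
In > Ge: relative to Ge, both the across-period and down-group shifts push In's atomic radius up.
Cs > In: both effects reinforce here, so Cs is clearly the larger of the two.
For reference (pm): O 63, S 103, Ge 121, In 142, Cs 232.
So from smallest to largest: O < S < Ge < In < Cs.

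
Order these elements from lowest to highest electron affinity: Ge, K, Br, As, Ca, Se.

K is in period 4, group 1; Ca is in period 4, group 2; Ge is in period 4, group 14; As is in period 4, group 15; Se is in period 4, group 16; Br is in period 4, group 17.
Electron affinity generally becomes more exothermic across a period toward the halogens and less exothermic down a group.
All lie in period 4; the across-period trend (electron affinity increases left to right) applies, with the exception below.
Note the exception: K has a higher electron affinity than Ca, contrary to the simple trend — adding an electron to Ca (ns²) has to open a new, higher-energy np subshell, which is unfavourable.
Note the exception: Ge has a higher electron affinity than As, contrary to the simple trend — adding an electron to As's half-filled 4p³ is unfavourable, so Ge (4p²) has the more exothermic EA.
Approximate values (kJ/mol): K 48, Ca 2, Ge 119, As 78, Se 195, Br 325.
So from lowest to highest: Ca < K < As < Ge < Se < Br.

Ca < K < As < Ge < Se < Br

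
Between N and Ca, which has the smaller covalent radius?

N

Across a period the added protons contract the valence shell; down a group each new principal shell makes the atom larger.
These span different periods and groups, so the two trends combine.
Ca > N: both effects reinforce here, so Ca is clearly the larger of the two.
Approximate values (pm): N 71, Ca 171.
So N has the smaller covalent radius (N < Ca).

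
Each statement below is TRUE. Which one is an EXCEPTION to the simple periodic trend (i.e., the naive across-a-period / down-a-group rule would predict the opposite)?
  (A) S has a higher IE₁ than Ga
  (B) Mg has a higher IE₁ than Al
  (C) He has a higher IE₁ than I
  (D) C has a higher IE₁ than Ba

(B)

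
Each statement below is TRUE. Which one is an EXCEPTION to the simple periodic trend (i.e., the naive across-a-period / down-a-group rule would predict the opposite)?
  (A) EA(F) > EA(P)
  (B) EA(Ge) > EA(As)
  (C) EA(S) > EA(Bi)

(B)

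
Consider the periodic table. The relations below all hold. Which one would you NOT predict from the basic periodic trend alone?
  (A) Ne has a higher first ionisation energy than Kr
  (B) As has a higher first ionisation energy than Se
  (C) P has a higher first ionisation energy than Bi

(B)

The general trend: first ionisation energy increases across a period and decreases down a group.
(A) Ne (period 2, group 18) vs Kr (period 4, group 18): the stated order agrees with the simple trend.
(B) As (period 4, group 15) vs Se (period 4, group 16): the stated order contradicts the simple trend.
(C) P (period 3, group 15) vs Bi (period 6, group 15): the stated order agrees with the simple trend.
The exception is (B): Se (4p⁴) ionizes more easily than half-filled As (4p³).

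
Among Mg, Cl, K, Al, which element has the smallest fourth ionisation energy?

Cl

IE_4 is the cost of taking one more electron from the +3 cation: Mg³⁺ is already 1 electron into the core; Cl³⁺ still has 4 valence electrons; K³⁺ is already 2 electrons into the core; Al³⁺ is the bare [Ne] core.
Pulling an electron out of a noble-gas core costs far more than removing a remaining valence electron, so K, Mg and Al sit at the high end of IE_4.
Tabulated IE_4 (kJ/mol): Mg 10543, Cl 5159, K 5877, Al 11577.
Putting it together, IE_4: Cl < K < Mg < Al.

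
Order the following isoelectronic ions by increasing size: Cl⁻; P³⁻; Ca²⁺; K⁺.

All of these have 18 electrons, so size is governed by nuclear charge alone: the more protons, the stronger the pull on the same electron cloud, and the smaller the ion.
Nuclear charges: Ca²⁺ (Z=20), K⁺ (Z=19), Cl⁻ (Z=17), P³⁻ (Z=15).
Smallest to largest: Ca²⁺ < K⁺ < Cl⁻ < P³⁻.

Ca²⁺, K⁺, Cl⁻, P³⁻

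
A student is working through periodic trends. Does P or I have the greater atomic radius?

I

Across a period the added protons contract the valence shell; down a group each new principal shell makes the atom larger.
Here both period and group differ, so the two effects have to be weighed against each other.
I > P: the two effects oppose for this pair; the down-group effect wins (133 vs 111 pm).
For reference (pm): P 111, I 133.
So I has the greater atomic radius (I > P).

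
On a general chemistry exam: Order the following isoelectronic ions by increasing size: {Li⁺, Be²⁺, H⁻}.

All of these have 2 electrons, so size is governed by nuclear charge alone: the more protons, the stronger the pull on the same electron cloud, and the smaller the ion.
Nuclear charges: Be²⁺ (Z=4), Li⁺ (Z=3), H⁻ (Z=1).
Smallest to largest: Be²⁺ < Li⁺ < H⁻.

Be²⁺ < Li⁺ < H⁻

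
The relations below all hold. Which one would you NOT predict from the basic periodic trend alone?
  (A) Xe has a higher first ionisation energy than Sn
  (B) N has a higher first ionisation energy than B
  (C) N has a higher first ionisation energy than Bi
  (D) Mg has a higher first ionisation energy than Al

(D)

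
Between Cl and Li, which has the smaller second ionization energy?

Cl

IE_2 is the cost of taking one more electron from the +1 cation: Cl⁺ still has 6 valence electrons; Li⁺ is the bare [He] core.
Core electrons are held far more tightly than valence electrons, so Li tops the IE_2 order.
The numbers (kJ/mol): Cl 2298, Li 7298.
Hence IE_2: Cl < Li.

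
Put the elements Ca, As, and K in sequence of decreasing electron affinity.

K is in period 4, group 1; Ca is in period 4, group 2; As is in period 4, group 15.
Atoms with high Z_eff and room in the valence shell (especially the halogens) have the most exothermic electron affinities.
All lie in period 4; the across-period trend (electron affinity increases left to right) applies, with the exception below.
Note the exception: K has a higher electron affinity than Ca, contrary to the simple trend — adding an electron to Ca (ns²) has to open a new, higher-energy np subshell, which is unfavourable.
Approximate values (kJ/mol): K 48, Ca 2, As 78.
So from highest to lowest: As > K > Ca.

As > K > Ca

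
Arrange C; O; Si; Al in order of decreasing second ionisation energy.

O, C, Al, Si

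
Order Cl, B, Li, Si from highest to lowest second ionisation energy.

Li, B, Cl, Si

Consider each +1 ion: Cl⁺ still has 6 valence electrons; B⁺ still has 2 valence electrons; Li⁺ is the bare [He] core; Si⁺ still has 3 valence electrons.
Breaking into a closed-shell core is much more expensive than removing a leftover valence electron — Li has the largest IE_2 here.
Valence configurations: Cl⁺ [Ne]3s²3p⁴, B⁺ [He]2s², Si⁺ [Ne]3s²3p¹.
The numbers (kJ/mol): Cl 2298, B 2427, Li 7298, Si 1577.
Putting it together, IE_2: Si < Cl < B < Li.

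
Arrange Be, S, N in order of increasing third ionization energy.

IE_3 is the cost of taking one more electron from the +2 cation: Be²⁺ is the bare [He] core; S²⁺ still has 4 valence electrons; N²⁺ still has 3 valence electrons.
Core electrons are held far more tightly than valence electrons, so Be tops the IE_3 order.
Valence configurations: S²⁺ [Ne]3s²3p², N²⁺ [He]2s²2p¹.
Tabulated IE_3 (kJ/mol): Be 14849, S 3357, N 4578.
Hence IE_3: S < N < Be.

S < N < Be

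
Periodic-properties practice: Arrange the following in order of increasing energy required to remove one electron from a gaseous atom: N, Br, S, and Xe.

N is in period 2, group 15; S is in period 3, group 16; Br is in period 4, group 17; Xe is in period 5, group 18.
Across a period the outer electron is held more tightly (higher IE₁); down a group it sits in a higher shell, more shielded, and comes off more easily.
A diagonal step moves right (one effect) and down (the opposite effect) at once.
Br > S: the two effects oppose for this pair; the across-period effect wins (1140 vs 1000 kJ/mol).
Xe > Br: the two effects oppose for this pair; the across-period effect wins (1170 vs 1140 kJ/mol).
N > Xe: period and group pull opposite ways; the down-group shift dominates (1402 vs 1170 kJ/mol).
Tabulated first ionization energy (kJ/mol): N 1402, S 1000, Br 1140, Xe 1170.
So from lowest to highest: S < Br < Xe < N.

S, Br, Xe, N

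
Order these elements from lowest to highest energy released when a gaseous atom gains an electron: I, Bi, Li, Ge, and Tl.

Tl < Li < Bi < Ge < I

Li is in period 2, group 1; Ge is in period 4, group 14; I is in period 5, group 17; Tl is in period 6, group 13; Bi is in period 6, group 15.
EA tends to increase across a period and decrease down a group, though the pattern is less regular than for IE or radius.
Here both period and group differ, so the two effects have to be weighed against each other.
Li > Tl: period and group pull opposite ways; the down-group shift dominates (60 vs 19 kJ/mol).
Bi > Li: period and group pull opposite ways; the across-period shift dominates (91 vs 60 kJ/mol).
Ge > Bi: period and group pull opposite ways; the down-group shift dominates (119 vs 91 kJ/mol).
I > Ge: the two effects oppose for this pair; the across-period effect wins (295 vs 119 kJ/mol).
Tabulated electron affinity (kJ/mol): Li 60, Ge 119, I 295, Tl 19, Bi 91.
So from lowest to highest: Tl < Li < Bi < Ge < I.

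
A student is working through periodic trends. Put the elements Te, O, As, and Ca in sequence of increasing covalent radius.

O < As < Te < Ca

Atomic radius shrinks across a period as nuclear charge pulls the same shell inward, and grows down a group as new shells are added.
Neither a single period nor a single group — weigh both effects.
As > O: both effects reinforce here, so As is clearly the larger of the two.
Te > As: the two effects oppose for this pair; the down-group effect wins (136 vs 121 pm).
Ca > Te: period and group pull opposite ways; the across-period shift dominates (171 vs 136 pm).
Approximate values (pm): O 63, Ca 171, As 121, Te 136.
So from smallest to largest: O < As < Te < Ca.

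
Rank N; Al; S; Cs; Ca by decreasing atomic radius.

Cs, Ca, Al, S, N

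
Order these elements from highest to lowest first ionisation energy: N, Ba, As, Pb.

N is in period 2, group 15; As is in period 4, group 15; Ba is in period 6, group 2; Pb is in period 6, group 14.
Removing the outermost electron gets harder across a period and easier down a group.
Here both period and group differ, so the two effects have to be weighed against each other.
Pb > Ba: Pb lies to the right of Ba in period 6, so the across-period effect alone puts Pb higher.
As > Pb: relative to Pb, both the across-period and down-group shifts push As's first ionization energy up.
N > As: N sits above As in group 15, so the down-group effect alone puts N higher.
Tabulated first ionization energy (kJ/mol): N 1402, As 947, Ba 503, Pb 716.
So from highest to lowest: N > As > Pb > Ba.

N, As, Pb, Ba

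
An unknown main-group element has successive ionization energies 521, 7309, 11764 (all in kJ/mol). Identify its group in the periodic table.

Group 1

Look for the largest jump between consecutive ionization energies: IE2/IE1 ≈ 14.0, far larger than any earlier ratio.
That jump marks the point where a core electron is being removed. So the atom has 1 valence electron.
A main-group element with 1 valence electron is in group 1.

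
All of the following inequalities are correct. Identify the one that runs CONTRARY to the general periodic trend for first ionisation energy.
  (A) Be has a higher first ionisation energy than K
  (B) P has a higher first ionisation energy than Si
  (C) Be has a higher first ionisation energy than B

(C)

The general trend: first ionisation energy increases across a period and decreases down a group.
(A) Be (period 2, group 2) vs K (period 4, group 1): the stated order agrees with the simple trend.
(B) P (period 3, group 15) vs Si (period 3, group 14): the stated order agrees with the simple trend.
(C) Be (period 2, group 2) vs B (period 2, group 13): the stated order contradicts the simple trend.
The exception is (C): removing B's lone 2p electron is easier than breaking Be's filled 2s².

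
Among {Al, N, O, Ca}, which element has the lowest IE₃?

Al

After 2 electrons have been removed, what remains? Al²⁺ still has 1 valence electron; N²⁺ still has 3 valence electrons; O²⁺ still has 4 valence electrons; Ca²⁺ is the bare [Ar] core.
Usually core removal costs more than valence removal, but here the competition is close: a tightly held n=2 valence electron can cost more to remove than an n=3 core electron, so the actual values have to decide it.
Valence configurations: Al²⁺ [Ne]3s¹, N²⁺ [He]2s²2p¹, O²⁺ [He]2s²2p².
The numbers (kJ/mol): Al 2745, N 4578, O 5300, Ca 4912.
Overall IE_3 order: Al < N < Ca < O.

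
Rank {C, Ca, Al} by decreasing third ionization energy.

After 2 electrons have been removed, what remains? C²⁺ still has 2 valence electrons; Ca²⁺ is the bare [Ar] core; Al²⁺ still has 1 valence electron.
Pulling an electron out of a noble-gas core costs far more than removing a remaining valence electron, so Ca sits at the high end of IE_3.
Valence configurations: C²⁺ [He]2s², Al²⁺ [Ne]3s¹.
The numbers (kJ/mol): C 4620, Ca 4912, Al 2745.
Overall IE_3 order: Al < C < Ca.

Ca > C > Al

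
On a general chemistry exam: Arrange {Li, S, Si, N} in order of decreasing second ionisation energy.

Li > N > S > Si

IE_2 is the cost of taking one more electron from the +1 cation: Li⁺ is the bare [He] core; S⁺ still has 5 valence electrons; Si⁺ still has 3 valence electrons; N⁺ still has 4 valence electrons.
Core electrons are held far more tightly than valence electrons, so Li tops the IE_2 order.
Valence configurations: S⁺ [Ne]3s²3p³, Si⁺ [Ne]3s²3p¹, N⁺ [He]2s²2p².
Tabulated IE_2 (kJ/mol): Li 7298, S 2252, Si 1577, N 2856.
Hence IE_2: Si < S < N < Li.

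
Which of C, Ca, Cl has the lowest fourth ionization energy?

IE_4 is the cost of taking one more electron from the +3 cation: C³⁺ still has 1 valence electron; Ca³⁺ is already 1 electron into the core; Cl³⁺ still has 4 valence electrons.
Pulling an electron out of a noble-gas core costs far more than removing a remaining valence electron, so Ca sits at the high end of IE_4.
Valence configurations: C³⁺ [He]2s¹, Cl³⁺ [Ne]3s²3p².
The numbers (kJ/mol): C 6223, Ca 6491, Cl 5159.
Hence IE_4: Cl < C < Ca.

Cl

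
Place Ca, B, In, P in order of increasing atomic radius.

Across a period the added protons contract the valence shell; down a group each new principal shell makes the atom larger.
Here both period and group differ, so the two effects have to be weighed against each other.
P > B: the two effects oppose for this pair; the down-group effect wins (111 vs 85 pm).
In > P: both effects reinforce here, so In is clearly the larger of the two.
Ca > In: period and group pull opposite ways; the across-period shift dominates (171 vs 142 pm).
Approximate values (pm): B 85, P 111, Ca 171, In 142.
So from smallest to largest: B < P < In < Ca.

B, P, In, Ca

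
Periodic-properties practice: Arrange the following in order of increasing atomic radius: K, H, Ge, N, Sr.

H < N < Ge < Sr < K

H is in period 1, group 1; N is in period 2, group 15; K is in period 4, group 1; Ge is in period 4, group 14; Sr is in period 5, group 2.
Atomic radius shrinks across a period as nuclear charge pulls the same shell inward, and grows down a group as new shells are added.
These span different periods and groups, so the two trends combine.
N > H: period and group pull opposite ways; the down-group shift dominates (71 vs 32 pm).
Ge > N: relative to N, both the across-period and down-group shifts push Ge's atomic radius up.
Sr > Ge: both effects reinforce here, so Sr is clearly the larger of the two.
K > Sr: the two effects oppose for this pair; the across-period effect wins (196 vs 185 pm).
Approximate values (pm): H 32, N 71, K 196, Ge 121, Sr 185.
So from smallest to largest: H < N < Ge < Sr < K.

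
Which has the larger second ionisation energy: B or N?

N

After 1 electron has been removed, what remains? B⁺ still has 2 valence electrons; N⁺ still has 4 valence electrons.
All are still removing valence electrons, so compare the +1 ions as you would atoms: IE_2 generally rises across a period (higher Z_eff) and falls down a group (larger shell), subject to the usual subshell exceptions.
Valence configurations: B⁺ [He]2s², N⁺ [He]2s²2p².
The numbers (kJ/mol): B 2427, N 2856.
Overall IE_2 order: B < N.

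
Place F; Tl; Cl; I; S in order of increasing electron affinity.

Tl < S < I < F < Cl

EA tends to increase across a period and decrease down a group, though the pattern is less regular than for IE or radius.
These span different periods and groups, so the two trends combine.
S > Tl: both effects reinforce here, so S is clearly the higher of the two.
I > S: period and group pull opposite ways; the across-period shift dominates (295 vs 200 kJ/mol).
F > I: they share group 17; the group trend gives F the larger value.
Cl > F: this pair runs against the simple trend — see the exception note.
Note the exception: Cl has a higher electron affinity than F, contrary to the simple trend — F's small 2p subshell makes the incoming electron feel strong e⁻–e⁻ repulsion, so Cl actually releases more energy on gaining an electron.
Tabulated electron affinity (kJ/mol): F 328, S 200, Cl 349, I 295, Tl 19.
So from lowest to highest: Tl < S < I < F < Cl.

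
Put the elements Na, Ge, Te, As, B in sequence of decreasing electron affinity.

B is in period 2, group 13; Na is in period 3, group 1; Ge is in period 4, group 14; As is in period 4, group 15; Te is in period 5, group 16.
Electron affinity generally becomes more exothermic across a period toward the halogens and less exothermic down a group.
These span different periods and groups, so the two trends combine.
Na > B: this pair runs against the simple trend — see the exception note.
As > Na: the two effects oppose for this pair; the across-period effect wins (78 vs 53 kJ/mol).
Ge > As: this pair runs against the simple trend — see the exception note.
Te > Ge: the two effects oppose for this pair; the across-period effect wins (190 vs 119 kJ/mol).
Note the exception: Na has a higher electron affinity than B, contrary to the simple trend — B's ns²np¹ configuration gives only a small electron affinity — the sparsely filled np subshell binds an added electron weakly.
Note the exception: Ge has a higher electron affinity than As, contrary to the simple trend — adding an electron to As's half-filled 4p³ is unfavourable, so Ge (4p²) has the more exothermic EA.
Approximate values (kJ/mol): B 27, Na 53, Ge 119, As 78, Te 190.
So from highest to lowest: Te > Ge > As > Na > B.

Te > Ge > As > Na > B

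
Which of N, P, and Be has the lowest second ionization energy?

IE_2 is the cost of taking one more electron from the +1 cation: N⁺ still has 4 valence electrons; P⁺ still has 4 valence electrons; Be⁺ still has 1 valence electron.
All are still removing valence electrons, so compare the +1 ions as you would atoms: IE_2 generally rises across a period (higher Z_eff) and falls down a group (larger shell), subject to the usual subshell exceptions.
Valence configurations: N⁺ [He]2s²2p², P⁺ [Ne]3s²3p², Be⁺ [He]2s¹.
Approximate IE_2 values (kJ/mol): N 2856, P 1907, Be 1757.
Overall IE_2 order: Be < P < N.

Be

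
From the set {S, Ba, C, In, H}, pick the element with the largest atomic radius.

Ba

H is in period 1, group 1; C is in period 2, group 14; S is in period 3, group 16; In is in period 5, group 13; Ba is in period 6, group 2.
Radius decreases left→right (rising Z_eff, same n) and increases top→bottom (higher n).
Neither a single period nor a single group — weigh both effects.
C > H: the two effects oppose for this pair; the down-group effect wins (75 vs 32 pm).
S > C: period and group pull opposite ways; the down-group shift dominates (103 vs 75 pm).
In > S: both effects reinforce here, so In is clearly the larger of the two.
Ba > In: relative to In, both the across-period and down-group shifts push Ba's atomic radius up.
Tabulated atomic radius (pm): H 32, C 75, S 103, In 142, Ba 196.
The largest atomic radius among these belongs to Ba.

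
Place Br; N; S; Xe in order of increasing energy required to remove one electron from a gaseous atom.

S < Br < Xe < N

N is in period 2, group 15; S is in period 3, group 16; Br is in period 4, group 17; Xe is in period 5, group 18.
First ionization energy rises across a period (greater Z_eff holds electrons more tightly) and falls down a group (valence electrons are farther from the nucleus).
A diagonal step moves right (one effect) and down (the opposite effect) at once.
Br > S: the two effects oppose for this pair; the across-period effect wins (1140 vs 1000 kJ/mol).
Xe > Br: the two effects oppose for this pair; the across-period effect wins (1170 vs 1140 kJ/mol).
N > Xe: the two effects oppose for this pair; the down-group effect wins (1402 vs 1170 kJ/mol).
Approximate values (kJ/mol): N 1402, S 1000, Br 1140, Xe 1170.
So from lowest to highest: S < Br < Xe < N.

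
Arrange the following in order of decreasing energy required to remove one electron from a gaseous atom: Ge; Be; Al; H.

H > Be > Ge > Al

Across a period the outer electron is held more tightly (higher IE₁); down a group it sits in a higher shell, more shielded, and comes off more easily.
A diagonal step moves right (one effect) and down (the opposite effect) at once.
Ge > Al: the two effects oppose for this pair; the across-period effect wins (762 vs 578 kJ/mol).
Be > Ge: period and group pull opposite ways; the down-group shift dominates (900 vs 762 kJ/mol).
H > Be: the two effects oppose for this pair; the down-group effect wins (1312 vs 900 kJ/mol).
Approximate values (kJ/mol): H 1312, Be 900, Al 578, Ge 762.
So from highest to lowest: H > Be > Ge > Al.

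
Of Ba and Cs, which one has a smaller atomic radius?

Ba

Radius decreases left→right (rising Z_eff, same n) and increases top→bottom (higher n).
All lie in period 6, so atomic radius increases right to left.
So Ba has the smaller atomic radius (Ba < Cs).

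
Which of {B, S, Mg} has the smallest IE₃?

Consider each +2 ion: B²⁺ still has 1 valence electron; S²⁺ still has 4 valence electrons; Mg²⁺ is the bare [Ne] core.
Core electrons are held far more tightly than valence electrons, so Mg tops the IE_3 order.
Valence configurations: B²⁺ [He]2s¹, S²⁺ [Ne]3s²3p².
Tabulated IE_3 (kJ/mol): B 3660, S 3357, Mg 7733.
Hence IE_3: S < B < Mg.

S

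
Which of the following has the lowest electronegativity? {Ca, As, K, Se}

K

EN rises left→right (higher Z_eff, smaller atoms) and falls top→bottom (larger, more shielded atoms).
All lie in period 4, so electronegativity increases left to right.
The lowest electronegativity among these belongs to K.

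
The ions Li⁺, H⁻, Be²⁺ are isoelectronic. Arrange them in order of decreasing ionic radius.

H⁻ > Li⁺ > Be²⁺

All of these have 2 electrons, so size is governed by nuclear charge alone: the more protons, the stronger the pull on the same electron cloud, and the smaller the ion.
Nuclear charges: Be²⁺ (Z=4), Li⁺ (Z=3), H⁻ (Z=1).
Largest to smallest: H⁻ > Li⁺ > Be²⁺.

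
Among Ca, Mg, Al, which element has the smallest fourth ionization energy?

Ca

The fourth ionization energy removes an electron from the +3 ion. For each element: Ca³⁺ is already 1 electron into the core; Mg³⁺ is already 1 electron into the core; Al³⁺ is the bare [Ne] core.
All of these are removing an electron from a noble-gas core or deeper; the smaller core (lower principal quantum number) is held far more tightly, and within a period the higher nuclear charge binds the same core more tightly.
Approximate IE_4 values (kJ/mol): Ca 6491, Mg 10543, Al 11577.
Hence IE_4: Ca < Mg < Al.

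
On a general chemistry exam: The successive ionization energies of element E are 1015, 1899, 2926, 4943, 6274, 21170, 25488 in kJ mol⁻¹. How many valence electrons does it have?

5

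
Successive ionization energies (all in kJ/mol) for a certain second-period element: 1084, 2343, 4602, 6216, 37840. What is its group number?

Group 14

Look for the largest jump between consecutive ionization energies: IE5/IE4 ≈ 6.1, far larger than any earlier ratio.
That jump marks the point where a core electron is being removed. So the atom has 4 valence electrons.
A main-group element with 4 valence electrons is in group 14.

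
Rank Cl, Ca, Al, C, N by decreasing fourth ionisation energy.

The fourth ionization energy removes an electron from the +3 ion. For each element: Cl³⁺ still has 4 valence electrons; Ca³⁺ is already 1 electron into the core; Al³⁺ is the bare [Ne] core; C³⁺ still has 1 valence electron; N³⁺ still has 2 valence electrons.
Usually core removal costs more than valence removal, but here the competition is close: a tightly held n=2 valence electron can cost more to remove than an n=3 core electron, so the actual values have to decide it.
Valence configurations: Cl³⁺ [Ne]3s²3p², C³⁺ [He]2s¹, N³⁺ [He]2s².
The numbers (kJ/mol): Cl 5159, Ca 6491, Al 11577, C 6223, N 7475.
Overall IE_4 order: Cl < C < Ca < N < Al.

Al > N > Ca > C > Cl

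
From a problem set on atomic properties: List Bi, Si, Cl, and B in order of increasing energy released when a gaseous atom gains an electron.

B, Bi, Si, Cl

Atoms with high Z_eff and room in the valence shell (especially the halogens) have the most exothermic electron affinities.
Neither a single period nor a single group — weigh both effects.
Bi > B: the two effects oppose for this pair; the across-period effect wins (91 vs 27 kJ/mol).
Si > Bi: period and group pull opposite ways; the down-group shift dominates (134 vs 91 kJ/mol).
Cl > Si: both are in period 3; the period trend gives Cl the larger value.
Approximate values (kJ/mol): B 27, Si 134, Cl 349, Bi 91.
So from lowest to highest: B < Bi < Si < Cl.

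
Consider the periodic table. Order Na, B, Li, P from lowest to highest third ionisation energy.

P, B, Na, Li

Consider each +2 ion: Na²⁺ is already 1 electron into the core; B²⁺ still has 1 valence electron; Li²⁺ is already 1 electron into the core; P²⁺ still has 3 valence electrons.
Core electrons are held far more tightly than valence electrons, so Na and Li top the IE_3 order.
Valence configurations: B²⁺ [He]2s¹, P²⁺ [Ne]3s²3p¹.
Tabulated IE_3 (kJ/mol): Na 6910, B 3660, Li 11815, P 2914.
So the third ionization energies run P < B < Na < Li.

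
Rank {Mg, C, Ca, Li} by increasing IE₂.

Ca < Mg < C < Li

After 1 electron has been removed, what remains? Mg⁺ still has 1 valence electron; C⁺ still has 3 valence electrons; Ca⁺ still has 1 valence electron; Li⁺ is the bare [He] core.
Core electrons are held far more tightly than valence electrons, so Li tops the IE_2 order.
Valence configurations: Mg⁺ [Ne]3s¹, C⁺ [He]2s²2p¹, Ca⁺ [Ar]4s¹.
Approximate IE_2 values (kJ/mol): Mg 1451, C 2353, Ca 1145, Li 7298.
So the second ionization energies run Ca < Mg < C < Li.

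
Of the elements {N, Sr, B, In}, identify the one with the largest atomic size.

B is in period 2, group 13; N is in period 2, group 15; Sr is in period 5, group 2; In is in period 5, group 13.
Moving right in a period, electrons are added to the same shell under a stronger nuclear pull, so atoms get smaller; moving down, a new shell is opened and atoms get larger.
These span different periods and groups, so the two trends combine.
B > N: B lies to the left of N in period 2, so the across-period effect alone puts B larger.
In > B: they share group 13; the group trend gives In the larger value.
Sr > In: both are in period 5; the period trend gives Sr the larger value.
Tabulated atomic radius (pm): B 85, N 71, Sr 185, In 142.
The largest atomic size among these belongs to Sr.

Sr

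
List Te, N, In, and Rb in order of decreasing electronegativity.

Smaller atoms with higher effective nuclear charge are more electronegative.
These span different periods and groups, so the two trends combine.
In > Rb: In lies to the right of Rb in period 5, so the across-period effect alone puts In higher.
Te > In: both are in period 5; the period trend gives Te the larger value.
N > Te: the two effects oppose for this pair; the down-group effect wins (3.04 vs 2.10).
Approximate values (Pauling): N 3.04, Rb 0.82, In 1.78, Te 2.10.
So from highest to lowest: N > Te > In > Rb.

N, Te, In, Rb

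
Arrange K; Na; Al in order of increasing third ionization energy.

Al, K, Na

Consider each +2 ion: K²⁺ is already 1 electron into the core; Na²⁺ is already 1 electron into the core; Al²⁺ still has 1 valence electron.
Breaking into a closed-shell core is much more expensive than removing a leftover valence electron — K and Na have the largest IE_3 here.
Tabulated IE_3 (kJ/mol): K 4420, Na 6910, Al 2745.
Overall IE_3 order: Al < K < Na.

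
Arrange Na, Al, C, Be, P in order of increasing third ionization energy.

After 2 electrons have been removed, what remains? Na²⁺ is already 1 electron into the core; Al²⁺ still has 1 valence electron; C²⁺ still has 2 valence electrons; Be²⁺ is the bare [He] core; P²⁺ still has 3 valence electrons.
Core electrons are held far more tightly than valence electrons, so Na and Be top the IE_3 order.
Valence configurations: Al²⁺ [Ne]3s¹, C²⁺ [He]2s², P²⁺ [Ne]3s²3p¹.
Tabulated IE_3 (kJ/mol): Na 6910, Al 2745, C 4620, Be 14849, P 2914.
Hence IE_3: Al < P < C < Na < Be.

Al, P, C, Na, Be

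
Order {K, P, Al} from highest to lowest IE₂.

Consider each +1 ion: K⁺ is the bare [Ar] core; P⁺ still has 4 valence electrons; Al⁺ still has 2 valence electrons.
Core electrons are held far more tightly than valence electrons, so K tops the IE_2 order.
Valence configurations: P⁺ [Ne]3s²3p², Al⁺ [Ne]3s².
The numbers (kJ/mol): K 3052, P 1907, Al 1817.
Overall IE_2 order: Al < P < K.

K > P > Al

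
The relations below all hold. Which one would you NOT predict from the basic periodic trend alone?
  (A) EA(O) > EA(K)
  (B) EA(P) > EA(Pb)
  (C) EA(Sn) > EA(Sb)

The general trend: electron affinity increases across a period and decreases down a group.
(A) O (period 2, group 16) vs K (period 4, group 1): the stated order agrees with the simple trend.
(B) P (period 3, group 15) vs Pb (period 6, group 14): the stated order agrees with the simple trend.
(C) Sn (period 5, group 14) vs Sb (period 5, group 15): the stated order contradicts the simple trend.
The exception is (C): adding an electron to Sb's half-filled 5p³ is unfavourable, so Sn has the more exothermic EA.

(C)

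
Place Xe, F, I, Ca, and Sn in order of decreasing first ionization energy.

F > Xe > I > Sn > Ca

F is in period 2, group 17; Ca is in period 4, group 2; Sn is in period 5, group 14; I is in period 5, group 17; Xe is in period 5, group 18.
IE₁ increases left→right with effective nuclear charge and decreases top→bottom as the valence shell moves farther out.
Here both period and group differ, so the two effects have to be weighed against each other.
Sn > Ca: period and group pull opposite ways; the across-period shift dominates (709 vs 590 kJ/mol).
I > Sn: I lies to the right of Sn in period 5, so the across-period effect alone puts I higher.
Xe > I: Xe lies to the right of I in period 5, so the across-period effect alone puts Xe higher.
F > Xe: period and group pull opposite ways; the down-group shift dominates (1681 vs 1170 kJ/mol).
For reference (kJ/mol): F 1681, Ca 590, Sn 709, I 1008, Xe 1170.
So from highest to lowest: F > Xe > I > Sn > Ca.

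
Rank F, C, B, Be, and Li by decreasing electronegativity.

Li is in period 2, group 1; Be is in period 2, group 2; B is in period 2, group 13; C is in period 2, group 14; F is in period 2, group 17.
Electronegativity increases across a period and decreases down a group, tracking effective nuclear charge and atomic size.
All lie in period 2, so electronegativity increases left to right.
So from highest to lowest: F > C > B > Be > Li.

F, C, B, Be, Li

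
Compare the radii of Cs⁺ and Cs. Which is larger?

Cs

Forming Cs⁺ removes 1 electron from Cs. Fewer electrons for the same nuclear charge means less shielding and a higher Z_eff on the remaining electrons, and for main-group metals the entire outer shell is lost.
A cation is smaller than its parent atom: Cs⁺ < Cs.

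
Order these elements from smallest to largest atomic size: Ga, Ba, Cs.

Ga < Ba < Cs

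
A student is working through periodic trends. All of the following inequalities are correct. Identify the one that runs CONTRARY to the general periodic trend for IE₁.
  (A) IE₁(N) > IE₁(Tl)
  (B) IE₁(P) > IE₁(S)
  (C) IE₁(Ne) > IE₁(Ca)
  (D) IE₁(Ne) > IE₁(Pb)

The general trend: IE₁ increases across a period and decreases down a group.
(A) N (period 2, group 15) vs Tl (period 6, group 13): the stated order agrees with the simple trend.
(B) P (period 3, group 15) vs S (period 3, group 16): the stated order contradicts the simple trend.
(C) Ne (period 2, group 18) vs Ca (period 4, group 2): the stated order agrees with the simple trend.
(D) Ne (period 2, group 18) vs Pb (period 6, group 14): the stated order agrees with the simple trend.
The exception is (B): S (3p⁴) ionizes more easily than half-filled P (3p³) because the paired 3p electron in S is pushed out by e⁻–e⁻ repulsion.

(B)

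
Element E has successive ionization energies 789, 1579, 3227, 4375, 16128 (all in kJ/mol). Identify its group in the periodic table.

Group 14

Look for the largest jump between consecutive ionization energies: IE5/IE4 ≈ 3.7, far larger than any earlier ratio.
That jump marks the point where a core electron is being removed. So the atom has 4 valence electrons.
A main-group element with 4 valence electrons is in group 14.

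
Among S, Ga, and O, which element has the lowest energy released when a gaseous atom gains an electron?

O is in period 2, group 16; S is in period 3, group 16; Ga is in period 4, group 13.
EA tends to increase across a period and decrease down a group, though the pattern is less regular than for IE or radius.
These span different periods and groups, so the two trends combine.
O > Ga: relative to Ga, both the across-period and down-group shifts push O's electron affinity up.
S > O: this pair runs against the simple trend — see the exception note.
Note the exception: S has a higher electron affinity than O, contrary to the simple trend — the compact 2p subshell of O repels the added electron more than S's larger 3p does.
Tabulated electron affinity (kJ/mol): O 141, S 200, Ga 29.
The lowest energy released when a gaseous atom gains an electron among these belongs to Ga.

Ga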